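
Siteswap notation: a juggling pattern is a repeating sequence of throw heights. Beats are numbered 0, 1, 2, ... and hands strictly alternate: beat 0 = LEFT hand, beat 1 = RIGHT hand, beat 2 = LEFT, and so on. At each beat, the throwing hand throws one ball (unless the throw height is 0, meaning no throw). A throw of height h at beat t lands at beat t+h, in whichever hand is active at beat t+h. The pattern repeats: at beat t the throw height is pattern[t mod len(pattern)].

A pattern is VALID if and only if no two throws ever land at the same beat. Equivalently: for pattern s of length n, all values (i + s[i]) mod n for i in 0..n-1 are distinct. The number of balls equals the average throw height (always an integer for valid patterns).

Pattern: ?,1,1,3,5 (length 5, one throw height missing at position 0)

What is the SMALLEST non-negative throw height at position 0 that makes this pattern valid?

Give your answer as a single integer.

Answer: 0

Derivation:
i=0: s[i]=? (unknown)
i=1: (1 + 1) mod 5 = 2
i=2: (2 + 1) mod 5 = 3
i=3: (3 + 3) mod 5 = 1
i=4: (4 + 5) mod 5 = 4
Known residues: [1, 2, 3, 4]; need a permutation of 0..4, so missing residue r = 0
Need (0 + s) mod 5 = 0; smallest s = (0 - 0) mod 5 = 0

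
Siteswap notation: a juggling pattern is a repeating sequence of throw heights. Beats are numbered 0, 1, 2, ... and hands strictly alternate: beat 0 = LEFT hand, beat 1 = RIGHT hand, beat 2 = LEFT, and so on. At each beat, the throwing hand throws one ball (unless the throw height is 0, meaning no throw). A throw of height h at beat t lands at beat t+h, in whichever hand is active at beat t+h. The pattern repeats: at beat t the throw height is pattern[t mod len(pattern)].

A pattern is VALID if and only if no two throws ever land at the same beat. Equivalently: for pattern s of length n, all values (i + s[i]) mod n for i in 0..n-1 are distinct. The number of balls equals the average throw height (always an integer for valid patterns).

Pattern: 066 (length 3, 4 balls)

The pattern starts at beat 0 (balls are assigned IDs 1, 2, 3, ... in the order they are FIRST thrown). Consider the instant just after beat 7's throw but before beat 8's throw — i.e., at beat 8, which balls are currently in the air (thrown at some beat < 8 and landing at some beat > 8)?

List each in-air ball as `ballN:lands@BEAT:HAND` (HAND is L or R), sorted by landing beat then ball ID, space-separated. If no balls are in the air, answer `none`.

Answer: ball3:lands@10:L ball4:lands@11:R ball1:lands@13:R

Derivation:
Beat 1 (R): throw ball1 h=6 -> lands@7:R; in-air after throw: [b1@7:R]
Beat 2 (L): throw ball2 h=6 -> lands@8:L; in-air after throw: [b1@7:R b2@8:L]
Beat 4 (L): throw ball3 h=6 -> lands@10:L; in-air after throw: [b1@7:R b2@8:L b3@10:L]
Beat 5 (R): throw ball4 h=6 -> lands@11:R; in-air after throw: [b1@7:R b2@8:L b3@10:L b4@11:R]
Beat 7 (R): throw ball1 h=6 -> lands@13:R; in-air after throw: [b2@8:L b3@10:L b4@11:R b1@13:R]
Beat 8 (L): throw ball2 h=6 -> lands@14:L; in-air after throw: [b3@10:L b4@11:R b1@13:R b2@14:L]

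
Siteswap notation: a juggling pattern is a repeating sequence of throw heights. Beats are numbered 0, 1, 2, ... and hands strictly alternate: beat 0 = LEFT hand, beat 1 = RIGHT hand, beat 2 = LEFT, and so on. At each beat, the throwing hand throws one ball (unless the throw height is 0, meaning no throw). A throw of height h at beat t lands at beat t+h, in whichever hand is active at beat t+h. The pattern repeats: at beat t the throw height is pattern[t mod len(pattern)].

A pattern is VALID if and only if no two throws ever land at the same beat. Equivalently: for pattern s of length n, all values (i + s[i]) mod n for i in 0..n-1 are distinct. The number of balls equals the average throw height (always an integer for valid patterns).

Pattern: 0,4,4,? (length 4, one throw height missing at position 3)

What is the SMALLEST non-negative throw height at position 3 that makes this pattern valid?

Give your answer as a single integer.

Answer: 0

Derivation:
i=0: (0 + 0) mod 4 = 0
i=1: (1 + 4) mod 4 = 1
i=2: (2 + 4) mod 4 = 2
i=3: s[i]=? (unknown)
Known residues: [0, 1, 2]; need a permutation of 0..3, so missing residue r = 3
Need (3 + s) mod 4 = 3; smallest s = (3 - 3) mod 4 = 0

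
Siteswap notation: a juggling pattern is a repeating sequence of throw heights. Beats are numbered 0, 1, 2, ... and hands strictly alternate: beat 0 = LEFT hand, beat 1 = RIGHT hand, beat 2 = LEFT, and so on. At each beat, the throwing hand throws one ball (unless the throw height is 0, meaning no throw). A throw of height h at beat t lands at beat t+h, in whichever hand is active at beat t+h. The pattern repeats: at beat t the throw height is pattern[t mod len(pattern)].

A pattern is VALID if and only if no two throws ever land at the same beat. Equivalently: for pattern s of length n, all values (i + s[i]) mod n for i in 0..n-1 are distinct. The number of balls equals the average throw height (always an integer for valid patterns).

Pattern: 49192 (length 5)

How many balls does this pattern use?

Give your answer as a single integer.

Answer: 5

Derivation:
Pattern = [4, 9, 1, 9, 2], length n = 5
  position 0: throw height = 4, running sum = 4
  position 1: throw height = 9, running sum = 13
  position 2: throw height = 1, running sum = 14
  position 3: throw height = 9, running sum = 23
  position 4: throw height = 2, running sum = 25
Total sum = 25; balls = sum / n = 25 / 5 = 5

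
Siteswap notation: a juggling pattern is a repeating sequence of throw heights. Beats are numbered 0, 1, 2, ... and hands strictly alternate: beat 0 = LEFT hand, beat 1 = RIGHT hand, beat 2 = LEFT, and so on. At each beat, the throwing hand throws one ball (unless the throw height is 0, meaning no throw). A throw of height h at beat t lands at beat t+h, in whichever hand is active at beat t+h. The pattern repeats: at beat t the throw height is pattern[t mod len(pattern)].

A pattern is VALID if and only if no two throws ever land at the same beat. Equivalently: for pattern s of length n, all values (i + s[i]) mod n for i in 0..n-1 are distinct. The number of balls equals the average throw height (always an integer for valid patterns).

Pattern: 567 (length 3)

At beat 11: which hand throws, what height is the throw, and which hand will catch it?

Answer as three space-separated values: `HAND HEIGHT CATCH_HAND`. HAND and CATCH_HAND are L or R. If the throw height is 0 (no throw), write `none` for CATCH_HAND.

Answer: R 7 L

Derivation:
Beat 11: 11 mod 2 = 1, so hand = R
Throw height = pattern[11 mod 3] = pattern[2] = 7
Lands at beat 11+7=18, 18 mod 2 = 0, so catch hand = L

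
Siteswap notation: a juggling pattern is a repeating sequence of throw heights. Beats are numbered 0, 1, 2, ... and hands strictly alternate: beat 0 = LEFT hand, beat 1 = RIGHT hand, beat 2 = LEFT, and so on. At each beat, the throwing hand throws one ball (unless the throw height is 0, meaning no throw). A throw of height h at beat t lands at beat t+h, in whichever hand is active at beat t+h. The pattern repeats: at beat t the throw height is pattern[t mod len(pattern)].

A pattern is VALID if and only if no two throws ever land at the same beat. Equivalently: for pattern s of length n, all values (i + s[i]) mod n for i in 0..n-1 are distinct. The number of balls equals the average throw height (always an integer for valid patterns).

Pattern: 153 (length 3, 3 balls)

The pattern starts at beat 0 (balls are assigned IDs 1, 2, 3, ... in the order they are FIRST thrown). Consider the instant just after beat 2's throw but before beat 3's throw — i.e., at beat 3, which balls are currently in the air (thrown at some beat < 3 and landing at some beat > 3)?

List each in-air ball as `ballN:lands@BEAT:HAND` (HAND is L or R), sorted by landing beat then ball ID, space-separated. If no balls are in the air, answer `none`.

Beat 0 (L): throw ball1 h=1 -> lands@1:R; in-air after throw: [b1@1:R]
Beat 1 (R): throw ball1 h=5 -> lands@6:L; in-air after throw: [b1@6:L]
Beat 2 (L): throw ball2 h=3 -> lands@5:R; in-air after throw: [b2@5:R b1@6:L]
Beat 3 (R): throw ball3 h=1 -> lands@4:L; in-air after throw: [b3@4:L b2@5:R b1@6:L]

Answer: ball2:lands@5:R ball1:lands@6:L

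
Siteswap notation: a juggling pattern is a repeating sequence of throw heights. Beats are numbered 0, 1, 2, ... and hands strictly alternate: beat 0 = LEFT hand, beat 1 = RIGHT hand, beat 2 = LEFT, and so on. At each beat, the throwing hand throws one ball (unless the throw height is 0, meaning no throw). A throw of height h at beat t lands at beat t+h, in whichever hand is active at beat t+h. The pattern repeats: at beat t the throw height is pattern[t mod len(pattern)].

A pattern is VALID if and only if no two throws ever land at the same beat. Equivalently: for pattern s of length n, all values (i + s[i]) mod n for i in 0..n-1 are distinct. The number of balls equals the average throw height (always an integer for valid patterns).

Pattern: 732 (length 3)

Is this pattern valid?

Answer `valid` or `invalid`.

i=0: (i + s[i]) mod n = (0 + 7) mod 3 = 1
i=1: (i + s[i]) mod n = (1 + 3) mod 3 = 1
i=2: (i + s[i]) mod n = (2 + 2) mod 3 = 1
Residues: [1, 1, 1], distinct: False

Answer: invalid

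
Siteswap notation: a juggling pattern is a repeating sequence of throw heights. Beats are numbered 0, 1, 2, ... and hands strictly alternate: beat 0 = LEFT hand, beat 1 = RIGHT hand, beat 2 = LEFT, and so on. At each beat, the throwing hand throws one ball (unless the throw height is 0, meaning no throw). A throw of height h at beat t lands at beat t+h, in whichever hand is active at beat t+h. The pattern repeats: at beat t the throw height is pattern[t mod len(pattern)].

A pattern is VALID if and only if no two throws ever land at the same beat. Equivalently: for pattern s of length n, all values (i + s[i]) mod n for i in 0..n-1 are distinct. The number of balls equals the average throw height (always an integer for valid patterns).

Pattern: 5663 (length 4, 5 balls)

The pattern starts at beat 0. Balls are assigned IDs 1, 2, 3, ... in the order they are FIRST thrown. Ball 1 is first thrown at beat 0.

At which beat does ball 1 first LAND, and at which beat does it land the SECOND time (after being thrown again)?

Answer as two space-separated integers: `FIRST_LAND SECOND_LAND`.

Beat 0 (L): throw ball1 h=5 -> lands@5:R; in-air after throw: [b1@5:R]
Beat 1 (R): throw ball2 h=6 -> lands@7:R; in-air after throw: [b1@5:R b2@7:R]
Beat 2 (L): throw ball3 h=6 -> lands@8:L; in-air after throw: [b1@5:R b2@7:R b3@8:L]
Beat 3 (R): throw ball4 h=3 -> lands@6:L; in-air after throw: [b1@5:R b4@6:L b2@7:R b3@8:L]
Beat 4 (L): throw ball5 h=5 -> lands@9:R; in-air after throw: [b1@5:R b4@6:L b2@7:R b3@8:L b5@9:R]
Beat 5 (R): throw ball1 h=6 -> lands@11:R; in-air after throw: [b4@6:L b2@7:R b3@8:L b5@9:R b1@11:R]
Beat 6 (L): throw ball4 h=6 -> lands@12:L; in-air after throw: [b2@7:R b3@8:L b5@9:R b1@11:R b4@12:L]
Beat 7 (R): throw ball2 h=3 -> lands@10:L; in-air after throw: [b3@8:L b5@9:R b2@10:L b1@11:R b4@12:L]
Beat 8 (L): throw ball3 h=5 -> lands@13:R; in-air after throw: [b5@9:R b2@10:L b1@11:R b4@12:L b3@13:R]
Beat 9 (R): throw ball5 h=6 -> lands@15:R; in-air after throw: [b2@10:L b1@11:R b4@12:L b3@13:R b5@15:R]
Beat 10 (L): throw ball2 h=6 -> lands@16:L; in-air after throw: [b1@11:R b4@12:L b3@13:R b5@15:R b2@16:L]
Beat 11 (R): throw ball1 h=3 -> lands@14:L; in-air after throw: [b4@12:L b3@13:R b1@14:L b5@15:R b2@16:L]
Ball 1: thrown@0 h=5 -> first land @5; rethrown@5 h=6 -> second land @11

Answer: 5 11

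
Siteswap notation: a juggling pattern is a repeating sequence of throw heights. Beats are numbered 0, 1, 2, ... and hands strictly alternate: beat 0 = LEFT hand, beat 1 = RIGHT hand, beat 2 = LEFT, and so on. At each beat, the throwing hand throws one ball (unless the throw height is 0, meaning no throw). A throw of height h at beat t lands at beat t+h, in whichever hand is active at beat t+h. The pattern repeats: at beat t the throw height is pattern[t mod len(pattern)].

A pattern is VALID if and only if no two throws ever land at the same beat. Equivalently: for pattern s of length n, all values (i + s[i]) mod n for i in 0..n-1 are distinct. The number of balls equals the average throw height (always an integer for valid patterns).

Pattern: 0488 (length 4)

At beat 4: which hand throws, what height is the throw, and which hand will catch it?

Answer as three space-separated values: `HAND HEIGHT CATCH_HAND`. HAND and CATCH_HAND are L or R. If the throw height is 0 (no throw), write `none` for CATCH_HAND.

Beat 4: 4 mod 2 = 0, so hand = L
Throw height = pattern[4 mod 4] = pattern[0] = 0

Answer: L 0 none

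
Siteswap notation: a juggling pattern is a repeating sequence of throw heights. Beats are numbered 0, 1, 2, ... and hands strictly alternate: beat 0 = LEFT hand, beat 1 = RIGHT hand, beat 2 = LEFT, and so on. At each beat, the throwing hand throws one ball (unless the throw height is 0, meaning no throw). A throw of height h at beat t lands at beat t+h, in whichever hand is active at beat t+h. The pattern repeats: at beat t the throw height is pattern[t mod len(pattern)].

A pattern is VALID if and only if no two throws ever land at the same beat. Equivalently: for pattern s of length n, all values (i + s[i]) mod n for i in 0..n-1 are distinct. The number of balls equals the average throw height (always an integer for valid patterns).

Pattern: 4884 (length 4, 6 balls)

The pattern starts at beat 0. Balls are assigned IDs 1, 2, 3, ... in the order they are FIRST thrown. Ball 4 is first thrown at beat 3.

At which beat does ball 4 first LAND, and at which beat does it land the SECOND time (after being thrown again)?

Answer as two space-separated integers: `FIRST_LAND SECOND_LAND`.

Answer: 7 11

Derivation:
Beat 0 (L): throw ball1 h=4 -> lands@4:L; in-air after throw: [b1@4:L]
Beat 1 (R): throw ball2 h=8 -> lands@9:R; in-air after throw: [b1@4:L b2@9:R]
Beat 2 (L): throw ball3 h=8 -> lands@10:L; in-air after throw: [b1@4:L b2@9:R b3@10:L]
Beat 3 (R): throw ball4 h=4 -> lands@7:R; in-air after throw: [b1@4:L b4@7:R b2@9:R b3@10:L]
Beat 4 (L): throw ball1 h=4 -> lands@8:L; in-air after throw: [b4@7:R b1@8:L b2@9:R b3@10:L]
Beat 5 (R): throw ball5 h=8 -> lands@13:R; in-air after throw: [b4@7:R b1@8:L b2@9:R b3@10:L b5@13:R]
Beat 6 (L): throw ball6 h=8 -> lands@14:L; in-air after throw: [b4@7:R b1@8:L b2@9:R b3@10:L b5@13:R b6@14:L]
Beat 7 (R): throw ball4 h=4 -> lands@11:R; in-air after throw: [b1@8:L b2@9:R b3@10:L b4@11:R b5@13:R b6@14:L]
Beat 8 (L): throw ball1 h=4 -> lands@12:L; in-air after throw: [b2@9:R b3@10:L b4@11:R b1@12:L b5@13:R b6@14:L]
Beat 9 (R): throw ball2 h=8 -> lands@17:R; in-air after throw: [b3@10:L b4@11:R b1@12:L b5@13:R b6@14:L b2@17:R]
Beat 10 (L): throw ball3 h=8 -> lands@18:L; in-air after throw: [b4@11:R b1@12:L b5@13:R b6@14:L b2@17:R b3@18:L]
Beat 11 (R): throw ball4 h=4 -> lands@15:R; in-air after throw: [b1@12:L b5@13:R b6@14:L b4@15:R b2@17:R b3@18:L]
Ball 4: thrown@3 h=4 -> first land @7; rethrown@7 h=4 -> second land @11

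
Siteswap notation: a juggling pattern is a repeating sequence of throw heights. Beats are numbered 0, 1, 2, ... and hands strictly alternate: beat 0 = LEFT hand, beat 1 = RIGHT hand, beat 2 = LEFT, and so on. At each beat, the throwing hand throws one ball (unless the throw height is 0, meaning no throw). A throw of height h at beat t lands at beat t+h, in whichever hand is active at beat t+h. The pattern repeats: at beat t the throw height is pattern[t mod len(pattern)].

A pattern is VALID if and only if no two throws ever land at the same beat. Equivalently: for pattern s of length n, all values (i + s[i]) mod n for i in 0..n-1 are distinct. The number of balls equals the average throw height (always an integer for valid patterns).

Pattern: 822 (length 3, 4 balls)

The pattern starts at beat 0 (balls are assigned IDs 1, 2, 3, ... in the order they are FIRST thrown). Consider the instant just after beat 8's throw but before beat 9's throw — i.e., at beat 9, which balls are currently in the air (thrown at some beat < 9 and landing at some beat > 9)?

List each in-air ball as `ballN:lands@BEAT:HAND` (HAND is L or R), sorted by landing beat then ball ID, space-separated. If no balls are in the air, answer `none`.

Answer: ball1:lands@10:L ball2:lands@11:R ball3:lands@14:L

Derivation:
Beat 0 (L): throw ball1 h=8 -> lands@8:L; in-air after throw: [b1@8:L]
Beat 1 (R): throw ball2 h=2 -> lands@3:R; in-air after throw: [b2@3:R b1@8:L]
Beat 2 (L): throw ball3 h=2 -> lands@4:L; in-air after throw: [b2@3:R b3@4:L b1@8:L]
Beat 3 (R): throw ball2 h=8 -> lands@11:R; in-air after throw: [b3@4:L b1@8:L b2@11:R]
Beat 4 (L): throw ball3 h=2 -> lands@6:L; in-air after throw: [b3@6:L b1@8:L b2@11:R]
Beat 5 (R): throw ball4 h=2 -> lands@7:R; in-air after throw: [b3@6:L b4@7:R b1@8:L b2@11:R]
Beat 6 (L): throw ball3 h=8 -> lands@14:L; in-air after throw: [b4@7:R b1@8:L b2@11:R b3@14:L]
Beat 7 (R): throw ball4 h=2 -> lands@9:R; in-air after throw: [b1@8:L b4@9:R b2@11:R b3@14:L]
Beat 8 (L): throw ball1 h=2 -> lands@10:L; in-air after throw: [b4@9:R b1@10:L b2@11:R b3@14:L]
Beat 9 (R): throw ball4 h=8 -> lands@17:R; in-air after throw: [b1@10:L b2@11:R b3@14:L b4@17:R]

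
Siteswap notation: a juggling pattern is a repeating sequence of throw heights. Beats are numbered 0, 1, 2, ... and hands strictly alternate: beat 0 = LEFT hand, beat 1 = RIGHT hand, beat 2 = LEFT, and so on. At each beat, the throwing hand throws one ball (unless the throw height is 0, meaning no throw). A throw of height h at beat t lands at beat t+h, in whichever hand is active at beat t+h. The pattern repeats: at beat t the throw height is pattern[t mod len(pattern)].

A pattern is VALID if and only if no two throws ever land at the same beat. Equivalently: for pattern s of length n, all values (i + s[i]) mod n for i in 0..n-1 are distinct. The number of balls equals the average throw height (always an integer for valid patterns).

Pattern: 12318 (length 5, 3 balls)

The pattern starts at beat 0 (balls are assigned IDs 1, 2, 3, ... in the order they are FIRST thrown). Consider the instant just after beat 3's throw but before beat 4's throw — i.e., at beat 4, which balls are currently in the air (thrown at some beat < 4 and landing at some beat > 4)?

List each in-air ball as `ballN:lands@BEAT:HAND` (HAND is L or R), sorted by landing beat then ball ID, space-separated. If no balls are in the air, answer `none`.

Beat 0 (L): throw ball1 h=1 -> lands@1:R; in-air after throw: [b1@1:R]
Beat 1 (R): throw ball1 h=2 -> lands@3:R; in-air after throw: [b1@3:R]
Beat 2 (L): throw ball2 h=3 -> lands@5:R; in-air after throw: [b1@3:R b2@5:R]
Beat 3 (R): throw ball1 h=1 -> lands@4:L; in-air after throw: [b1@4:L b2@5:R]
Beat 4 (L): throw ball1 h=8 -> lands@12:L; in-air after throw: [b2@5:R b1@12:L]

Answer: ball2:lands@5:R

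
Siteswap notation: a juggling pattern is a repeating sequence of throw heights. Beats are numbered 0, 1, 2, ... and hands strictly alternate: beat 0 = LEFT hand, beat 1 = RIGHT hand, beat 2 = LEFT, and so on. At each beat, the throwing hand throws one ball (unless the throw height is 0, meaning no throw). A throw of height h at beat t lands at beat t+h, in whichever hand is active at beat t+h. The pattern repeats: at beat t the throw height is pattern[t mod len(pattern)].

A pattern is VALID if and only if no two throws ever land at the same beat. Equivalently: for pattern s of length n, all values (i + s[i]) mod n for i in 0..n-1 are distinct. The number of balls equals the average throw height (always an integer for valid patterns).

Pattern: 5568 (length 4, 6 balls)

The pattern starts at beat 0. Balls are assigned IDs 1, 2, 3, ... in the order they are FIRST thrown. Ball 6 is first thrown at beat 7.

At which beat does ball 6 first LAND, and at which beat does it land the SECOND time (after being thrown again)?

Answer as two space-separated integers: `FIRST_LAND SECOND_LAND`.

Beat 0 (L): throw ball1 h=5 -> lands@5:R; in-air after throw: [b1@5:R]
Beat 1 (R): throw ball2 h=5 -> lands@6:L; in-air after throw: [b1@5:R b2@6:L]
Beat 2 (L): throw ball3 h=6 -> lands@8:L; in-air after throw: [b1@5:R b2@6:L b3@8:L]
Beat 3 (R): throw ball4 h=8 -> lands@11:R; in-air after throw: [b1@5:R b2@6:L b3@8:L b4@11:R]
Beat 4 (L): throw ball5 h=5 -> lands@9:R; in-air after throw: [b1@5:R b2@6:L b3@8:L b5@9:R b4@11:R]
Beat 5 (R): throw ball1 h=5 -> lands@10:L; in-air after throw: [b2@6:L b3@8:L b5@9:R b1@10:L b4@11:R]
Beat 6 (L): throw ball2 h=6 -> lands@12:L; in-air after throw: [b3@8:L b5@9:R b1@10:L b4@11:R b2@12:L]
Beat 7 (R): throw ball6 h=8 -> lands@15:R; in-air after throw: [b3@8:L b5@9:R b1@10:L b4@11:R b2@12:L b6@15:R]
Beat 8 (L): throw ball3 h=5 -> lands@13:R; in-air after throw: [b5@9:R b1@10:L b4@11:R b2@12:L b3@13:R b6@15:R]
Beat 9 (R): throw ball5 h=5 -> lands@14:L; in-air after throw: [b1@10:L b4@11:R b2@12:L b3@13:R b5@14:L b6@15:R]
Beat 10 (L): throw ball1 h=6 -> lands@16:L; in-air after throw: [b4@11:R b2@12:L b3@13:R b5@14:L b6@15:R b1@16:L]
Beat 11 (R): throw ball4 h=8 -> lands@19:R; in-air after throw: [b2@12:L b3@13:R b5@14:L b6@15:R b1@16:L b4@19:R]
Beat 12 (L): throw ball2 h=5 -> lands@17:R; in-air after throw: [b3@13:R b5@14:L b6@15:R b1@16:L b2@17:R b4@19:R]
Beat 13 (R): throw ball3 h=5 -> lands@18:L; in-air after throw: [b5@14:L b6@15:R b1@16:L b2@17:R b3@18:L b4@19:R]
Beat 14 (L): throw ball5 h=6 -> lands@20:L; in-air after throw: [b6@15:R b1@16:L b2@17:R b3@18:L b4@19:R b5@20:L]
Beat 15 (R): throw ball6 h=8 -> lands@23:R; in-air after throw: [b1@16:L b2@17:R b3@18:L b4@19:R b5@20:L b6@23:R]
Beat 16 (L): throw ball1 h=5 -> lands@21:R; in-air after throw: [b2@17:R b3@18:L b4@19:R b5@20:L b1@21:R b6@23:R]
Beat 17 (R): throw ball2 h=5 -> lands@22:L; in-air after throw: [b3@18:L b4@19:R b5@20:L b1@21:R b2@22:L b6@23:R]
Beat 18 (L): throw ball3 h=6 -> lands@24:L; in-air after throw: [b4@19:R b5@20:L b1@21:R b2@22:L b6@23:R b3@24:L]
Beat 19 (R): throw ball4 h=8 -> lands@27:R; in-air after throw: [b5@20:L b1@21:R b2@22:L b6@23:R b3@24:L b4@27:R]
Ball 6: thrown@7 h=8 -> first land @15; rethrown@15 h=8 -> second land @23

Answer: 15 23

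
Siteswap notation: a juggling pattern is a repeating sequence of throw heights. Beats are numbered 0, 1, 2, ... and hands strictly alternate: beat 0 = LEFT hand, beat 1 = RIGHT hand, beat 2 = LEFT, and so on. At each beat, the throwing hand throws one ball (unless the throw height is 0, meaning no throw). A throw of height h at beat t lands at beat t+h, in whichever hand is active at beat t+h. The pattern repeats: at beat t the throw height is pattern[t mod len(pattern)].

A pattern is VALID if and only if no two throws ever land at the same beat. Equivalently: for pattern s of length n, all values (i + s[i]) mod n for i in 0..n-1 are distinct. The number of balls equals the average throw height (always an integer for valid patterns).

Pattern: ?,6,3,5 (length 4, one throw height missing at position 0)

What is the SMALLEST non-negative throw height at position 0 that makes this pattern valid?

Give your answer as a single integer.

Answer: 2

Derivation:
i=0: s[i]=? (unknown)
i=1: (1 + 6) mod 4 = 3
i=2: (2 + 3) mod 4 = 1
i=3: (3 + 5) mod 4 = 0
Known residues: [0, 1, 3]; need a permutation of 0..3, so missing residue r = 2
Need (0 + s) mod 4 = 2; smallest s = (2 - 0) mod 4 = 2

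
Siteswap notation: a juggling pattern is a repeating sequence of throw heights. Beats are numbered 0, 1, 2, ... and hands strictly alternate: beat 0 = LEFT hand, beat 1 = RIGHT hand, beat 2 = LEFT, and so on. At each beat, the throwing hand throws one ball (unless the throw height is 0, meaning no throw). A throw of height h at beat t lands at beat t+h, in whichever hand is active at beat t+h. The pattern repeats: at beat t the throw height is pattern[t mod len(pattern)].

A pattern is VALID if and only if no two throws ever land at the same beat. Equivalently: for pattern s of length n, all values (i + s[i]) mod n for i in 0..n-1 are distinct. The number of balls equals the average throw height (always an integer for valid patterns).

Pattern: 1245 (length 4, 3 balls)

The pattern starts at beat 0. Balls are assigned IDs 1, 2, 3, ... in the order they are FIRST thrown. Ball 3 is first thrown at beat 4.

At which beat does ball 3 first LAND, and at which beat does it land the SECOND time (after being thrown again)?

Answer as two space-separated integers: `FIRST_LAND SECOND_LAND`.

Answer: 5 7

Derivation:
Beat 0 (L): throw ball1 h=1 -> lands@1:R; in-air after throw: [b1@1:R]
Beat 1 (R): throw ball1 h=2 -> lands@3:R; in-air after throw: [b1@3:R]
Beat 2 (L): throw ball2 h=4 -> lands@6:L; in-air after throw: [b1@3:R b2@6:L]
Beat 3 (R): throw ball1 h=5 -> lands@8:L; in-air after throw: [b2@6:L b1@8:L]
Beat 4 (L): throw ball3 h=1 -> lands@5:R; in-air after throw: [b3@5:R b2@6:L b1@8:L]
Beat 5 (R): throw ball3 h=2 -> lands@7:R; in-air after throw: [b2@6:L b3@7:R b1@8:L]
Beat 6 (L): throw ball2 h=4 -> lands@10:L; in-air after throw: [b3@7:R b1@8:L b2@10:L]
Beat 7 (R): throw ball3 h=5 -> lands@12:L; in-air after throw: [b1@8:L b2@10:L b3@12:L]
Ball 3: thrown@4 h=1 -> first land @5; rethrown@5 h=2 -> second land @7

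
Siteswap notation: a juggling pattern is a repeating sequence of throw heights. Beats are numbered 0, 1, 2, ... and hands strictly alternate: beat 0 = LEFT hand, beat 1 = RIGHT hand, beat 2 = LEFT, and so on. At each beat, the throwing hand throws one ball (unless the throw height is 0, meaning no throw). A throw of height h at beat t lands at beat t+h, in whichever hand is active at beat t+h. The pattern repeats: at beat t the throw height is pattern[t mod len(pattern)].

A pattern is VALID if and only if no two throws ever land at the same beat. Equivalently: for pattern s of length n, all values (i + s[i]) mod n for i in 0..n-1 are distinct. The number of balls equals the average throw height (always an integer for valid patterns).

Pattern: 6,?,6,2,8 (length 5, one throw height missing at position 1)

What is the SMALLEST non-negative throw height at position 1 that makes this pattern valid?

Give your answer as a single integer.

Answer: 3

Derivation:
i=0: (0 + 6) mod 5 = 1
i=1: s[i]=? (unknown)
i=2: (2 + 6) mod 5 = 3
i=3: (3 + 2) mod 5 = 0
i=4: (4 + 8) mod 5 = 2
Known residues: [0, 1, 2, 3]; need a permutation of 0..4, so missing residue r = 4
Need (1 + s) mod 5 = 4; smallest s = (4 - 1) mod 5 = 3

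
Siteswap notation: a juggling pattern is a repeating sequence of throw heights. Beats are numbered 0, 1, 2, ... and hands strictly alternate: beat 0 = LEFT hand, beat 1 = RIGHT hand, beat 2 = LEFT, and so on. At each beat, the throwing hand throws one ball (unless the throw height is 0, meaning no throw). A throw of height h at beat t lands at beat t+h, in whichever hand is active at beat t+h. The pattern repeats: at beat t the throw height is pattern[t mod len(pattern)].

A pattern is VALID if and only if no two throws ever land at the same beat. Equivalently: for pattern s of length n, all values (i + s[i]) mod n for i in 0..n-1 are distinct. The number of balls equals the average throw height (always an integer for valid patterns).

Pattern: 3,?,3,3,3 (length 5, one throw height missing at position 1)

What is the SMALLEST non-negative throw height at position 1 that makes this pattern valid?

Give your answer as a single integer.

Answer: 3

Derivation:
i=0: (0 + 3) mod 5 = 3
i=1: s[i]=? (unknown)
i=2: (2 + 3) mod 5 = 0
i=3: (3 + 3) mod 5 = 1
i=4: (4 + 3) mod 5 = 2
Known residues: [0, 1, 2, 3]; need a permutation of 0..4, so missing residue r = 4
Need (1 + s) mod 5 = 4; smallest s = (4 - 1) mod 5 = 3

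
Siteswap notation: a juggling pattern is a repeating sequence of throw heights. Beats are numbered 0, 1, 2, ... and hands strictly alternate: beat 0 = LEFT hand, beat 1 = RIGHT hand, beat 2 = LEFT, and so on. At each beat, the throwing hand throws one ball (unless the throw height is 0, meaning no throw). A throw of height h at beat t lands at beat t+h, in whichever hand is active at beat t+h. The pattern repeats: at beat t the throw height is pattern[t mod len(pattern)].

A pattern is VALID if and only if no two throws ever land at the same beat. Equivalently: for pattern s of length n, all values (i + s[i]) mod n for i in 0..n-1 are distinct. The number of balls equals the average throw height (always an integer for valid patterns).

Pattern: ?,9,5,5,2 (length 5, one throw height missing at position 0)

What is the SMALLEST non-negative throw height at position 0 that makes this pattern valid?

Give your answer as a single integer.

Answer: 4

Derivation:
i=0: s[i]=? (unknown)
i=1: (1 + 9) mod 5 = 0
i=2: (2 + 5) mod 5 = 2
i=3: (3 + 5) mod 5 = 3
i=4: (4 + 2) mod 5 = 1
Known residues: [0, 1, 2, 3]; need a permutation of 0..4, so missing residue r = 4
Need (0 + s) mod 5 = 4; smallest s = (4 - 0) mod 5 = 4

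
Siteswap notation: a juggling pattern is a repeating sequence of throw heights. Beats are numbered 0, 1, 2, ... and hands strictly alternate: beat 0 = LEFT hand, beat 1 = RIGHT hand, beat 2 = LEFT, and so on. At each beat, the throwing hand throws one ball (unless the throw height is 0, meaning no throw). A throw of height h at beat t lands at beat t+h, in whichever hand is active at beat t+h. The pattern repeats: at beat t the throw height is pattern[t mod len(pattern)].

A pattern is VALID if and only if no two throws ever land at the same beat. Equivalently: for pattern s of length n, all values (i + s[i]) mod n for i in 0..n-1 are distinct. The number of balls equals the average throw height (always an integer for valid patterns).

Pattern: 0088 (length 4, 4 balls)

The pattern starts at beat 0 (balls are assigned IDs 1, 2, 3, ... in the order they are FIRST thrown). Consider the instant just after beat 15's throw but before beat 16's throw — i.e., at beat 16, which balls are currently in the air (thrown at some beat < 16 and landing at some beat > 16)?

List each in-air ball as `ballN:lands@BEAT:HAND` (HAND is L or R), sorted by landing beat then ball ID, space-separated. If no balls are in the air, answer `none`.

Answer: ball1:lands@18:L ball2:lands@19:R ball3:lands@22:L ball4:lands@23:R

Derivation:
Beat 2 (L): throw ball1 h=8 -> lands@10:L; in-air after throw: [b1@10:L]
Beat 3 (R): throw ball2 h=8 -> lands@11:R; in-air after throw: [b1@10:L b2@11:R]
Beat 6 (L): throw ball3 h=8 -> lands@14:L; in-air after throw: [b1@10:L b2@11:R b3@14:L]
Beat 7 (R): throw ball4 h=8 -> lands@15:R; in-air after throw: [b1@10:L b2@11:R b3@14:L b4@15:R]
Beat 10 (L): throw ball1 h=8 -> lands@18:L; in-air after throw: [b2@11:R b3@14:L b4@15:R b1@18:L]
Beat 11 (R): throw ball2 h=8 -> lands@19:R; in-air after throw: [b3@14:L b4@15:R b1@18:L b2@19:R]
Beat 14 (L): throw ball3 h=8 -> lands@22:L; in-air after throw: [b4@15:R b1@18:L b2@19:R b3@22:L]
Beat 15 (R): throw ball4 h=8 -> lands@23:R; in-air after throw: [b1@18:L b2@19:R b3@22:L b4@23:R]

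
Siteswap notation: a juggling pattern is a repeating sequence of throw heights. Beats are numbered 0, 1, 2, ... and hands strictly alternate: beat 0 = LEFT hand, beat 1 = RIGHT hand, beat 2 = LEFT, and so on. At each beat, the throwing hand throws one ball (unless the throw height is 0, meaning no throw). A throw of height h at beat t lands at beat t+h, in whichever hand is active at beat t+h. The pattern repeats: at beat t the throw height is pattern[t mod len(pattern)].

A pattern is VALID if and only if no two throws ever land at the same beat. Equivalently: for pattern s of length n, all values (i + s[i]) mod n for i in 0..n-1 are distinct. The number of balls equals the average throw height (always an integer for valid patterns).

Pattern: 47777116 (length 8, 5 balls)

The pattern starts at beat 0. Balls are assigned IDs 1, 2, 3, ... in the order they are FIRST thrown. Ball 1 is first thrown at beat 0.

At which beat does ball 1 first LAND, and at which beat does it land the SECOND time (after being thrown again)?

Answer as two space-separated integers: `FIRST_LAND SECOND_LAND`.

Answer: 4 11

Derivation:
Beat 0 (L): throw ball1 h=4 -> lands@4:L; in-air after throw: [b1@4:L]
Beat 1 (R): throw ball2 h=7 -> lands@8:L; in-air after throw: [b1@4:L b2@8:L]
Beat 2 (L): throw ball3 h=7 -> lands@9:R; in-air after throw: [b1@4:L b2@8:L b3@9:R]
Beat 3 (R): throw ball4 h=7 -> lands@10:L; in-air after throw: [b1@4:L b2@8:L b3@9:R b4@10:L]
Beat 4 (L): throw ball1 h=7 -> lands@11:R; in-air after throw: [b2@8:L b3@9:R b4@10:L b1@11:R]
Beat 5 (R): throw ball5 h=1 -> lands@6:L; in-air after throw: [b5@6:L b2@8:L b3@9:R b4@10:L b1@11:R]
Beat 6 (L): throw ball5 h=1 -> lands@7:R; in-air after throw: [b5@7:R b2@8:L b3@9:R b4@10:L b1@11:R]
Beat 7 (R): throw ball5 h=6 -> lands@13:R; in-air after throw: [b2@8:L b3@9:R b4@10:L b1@11:R b5@13:R]
Beat 8 (L): throw ball2 h=4 -> lands@12:L; in-air after throw: [b3@9:R b4@10:L b1@11:R b2@12:L b5@13:R]
Beat 9 (R): throw ball3 h=7 -> lands@16:L; in-air after throw: [b4@10:L b1@11:R b2@12:L b5@13:R b3@16:L]
Beat 10 (L): throw ball4 h=7 -> lands@17:R; in-air after throw: [b1@11:R b2@12:L b5@13:R b3@16:L b4@17:R]
Beat 11 (R): throw ball1 h=7 -> lands@18:L; in-air after throw: [b2@12:L b5@13:R b3@16:L b4@17:R b1@18:L]
Ball 1: thrown@0 h=4 -> first land @4; rethrown@4 h=7 -> second land @11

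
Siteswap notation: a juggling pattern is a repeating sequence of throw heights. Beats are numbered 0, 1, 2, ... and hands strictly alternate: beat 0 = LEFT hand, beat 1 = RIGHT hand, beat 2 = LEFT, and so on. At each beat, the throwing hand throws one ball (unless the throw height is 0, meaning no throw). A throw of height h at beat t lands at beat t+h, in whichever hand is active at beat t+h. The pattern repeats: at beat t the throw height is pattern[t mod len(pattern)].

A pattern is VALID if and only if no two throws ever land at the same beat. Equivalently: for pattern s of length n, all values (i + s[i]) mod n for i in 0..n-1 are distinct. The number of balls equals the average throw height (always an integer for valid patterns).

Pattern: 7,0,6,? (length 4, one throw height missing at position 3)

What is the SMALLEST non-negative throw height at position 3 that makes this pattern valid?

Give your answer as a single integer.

Answer: 3

Derivation:
i=0: (0 + 7) mod 4 = 3
i=1: (1 + 0) mod 4 = 1
i=2: (2 + 6) mod 4 = 0
i=3: s[i]=? (unknown)
Known residues: [0, 1, 3]; need a permutation of 0..3, so missing residue r = 2
Need (3 + s) mod 4 = 2; smallest s = (2 - 3) mod 4 = 3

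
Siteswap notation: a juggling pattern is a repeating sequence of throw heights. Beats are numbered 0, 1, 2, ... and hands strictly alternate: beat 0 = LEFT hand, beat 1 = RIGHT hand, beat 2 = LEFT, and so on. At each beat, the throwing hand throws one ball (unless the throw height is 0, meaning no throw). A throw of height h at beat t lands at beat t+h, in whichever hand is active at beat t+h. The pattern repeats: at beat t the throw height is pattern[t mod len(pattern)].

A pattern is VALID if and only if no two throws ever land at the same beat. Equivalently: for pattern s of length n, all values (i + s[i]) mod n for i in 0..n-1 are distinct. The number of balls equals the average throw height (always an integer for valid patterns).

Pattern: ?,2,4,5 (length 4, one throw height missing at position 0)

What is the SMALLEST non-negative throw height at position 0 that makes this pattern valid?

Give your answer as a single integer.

i=0: s[i]=? (unknown)
i=1: (1 + 2) mod 4 = 3
i=2: (2 + 4) mod 4 = 2
i=3: (3 + 5) mod 4 = 0
Known residues: [0, 2, 3]; need a permutation of 0..3, so missing residue r = 1
Need (0 + s) mod 4 = 1; smallest s = (1 - 0) mod 4 = 1

Answer: 1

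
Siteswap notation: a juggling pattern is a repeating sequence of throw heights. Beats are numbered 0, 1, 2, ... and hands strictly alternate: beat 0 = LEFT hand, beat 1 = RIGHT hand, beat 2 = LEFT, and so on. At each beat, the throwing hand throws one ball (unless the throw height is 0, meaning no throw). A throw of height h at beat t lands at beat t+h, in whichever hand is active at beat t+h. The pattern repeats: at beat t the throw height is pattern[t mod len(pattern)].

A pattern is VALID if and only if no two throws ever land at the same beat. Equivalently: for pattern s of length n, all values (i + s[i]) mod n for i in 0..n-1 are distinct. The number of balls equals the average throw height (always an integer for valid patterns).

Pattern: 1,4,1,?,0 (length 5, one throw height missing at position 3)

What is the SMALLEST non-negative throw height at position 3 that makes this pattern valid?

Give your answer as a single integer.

Answer: 4

Derivation:
i=0: (0 + 1) mod 5 = 1
i=1: (1 + 4) mod 5 = 0
i=2: (2 + 1) mod 5 = 3
i=3: s[i]=? (unknown)
i=4: (4 + 0) mod 5 = 4
Known residues: [0, 1, 3, 4]; need a permutation of 0..4, so missing residue r = 2
Need (3 + s) mod 5 = 2; smallest s = (2 - 3) mod 5 = 4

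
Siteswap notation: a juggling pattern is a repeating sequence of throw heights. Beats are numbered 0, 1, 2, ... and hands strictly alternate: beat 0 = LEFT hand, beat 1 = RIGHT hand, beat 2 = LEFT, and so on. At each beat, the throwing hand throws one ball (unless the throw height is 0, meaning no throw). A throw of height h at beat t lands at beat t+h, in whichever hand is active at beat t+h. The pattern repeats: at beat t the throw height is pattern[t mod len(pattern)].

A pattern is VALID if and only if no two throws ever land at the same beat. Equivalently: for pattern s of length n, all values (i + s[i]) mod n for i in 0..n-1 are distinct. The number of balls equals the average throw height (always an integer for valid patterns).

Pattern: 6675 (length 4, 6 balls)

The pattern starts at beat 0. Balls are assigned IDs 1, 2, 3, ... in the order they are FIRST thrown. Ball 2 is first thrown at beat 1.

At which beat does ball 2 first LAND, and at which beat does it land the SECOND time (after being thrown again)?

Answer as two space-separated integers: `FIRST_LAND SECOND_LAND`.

Beat 0 (L): throw ball1 h=6 -> lands@6:L; in-air after throw: [b1@6:L]
Beat 1 (R): throw ball2 h=6 -> lands@7:R; in-air after throw: [b1@6:L b2@7:R]
Beat 2 (L): throw ball3 h=7 -> lands@9:R; in-air after throw: [b1@6:L b2@7:R b3@9:R]
Beat 3 (R): throw ball4 h=5 -> lands@8:L; in-air after throw: [b1@6:L b2@7:R b4@8:L b3@9:R]
Beat 4 (L): throw ball5 h=6 -> lands@10:L; in-air after throw: [b1@6:L b2@7:R b4@8:L b3@9:R b5@10:L]
Beat 5 (R): throw ball6 h=6 -> lands@11:R; in-air after throw: [b1@6:L b2@7:R b4@8:L b3@9:R b5@10:L b6@11:R]
Beat 6 (L): throw ball1 h=7 -> lands@13:R; in-air after throw: [b2@7:R b4@8:L b3@9:R b5@10:L b6@11:R b1@13:R]
Beat 7 (R): throw ball2 h=5 -> lands@12:L; in-air after throw: [b4@8:L b3@9:R b5@10:L b6@11:R b2@12:L b1@13:R]
Beat 8 (L): throw ball4 h=6 -> lands@14:L; in-air after throw: [b3@9:R b5@10:L b6@11:R b2@12:L b1@13:R b4@14:L]
Beat 9 (R): throw ball3 h=6 -> lands@15:R; in-air after throw: [b5@10:L b6@11:R b2@12:L b1@13:R b4@14:L b3@15:R]
Beat 10 (L): throw ball5 h=7 -> lands@17:R; in-air after throw: [b6@11:R b2@12:L b1@13:R b4@14:L b3@15:R b5@17:R]
Beat 11 (R): throw ball6 h=5 -> lands@16:L; in-air after throw: [b2@12:L b1@13:R b4@14:L b3@15:R b6@16:L b5@17:R]
Beat 12 (L): throw ball2 h=6 -> lands@18:L; in-air after throw: [b1@13:R b4@14:L b3@15:R b6@16:L b5@17:R b2@18:L]
Ball 2: thrown@1 h=6 -> first land @7; rethrown@7 h=5 -> second land @12

Answer: 7 12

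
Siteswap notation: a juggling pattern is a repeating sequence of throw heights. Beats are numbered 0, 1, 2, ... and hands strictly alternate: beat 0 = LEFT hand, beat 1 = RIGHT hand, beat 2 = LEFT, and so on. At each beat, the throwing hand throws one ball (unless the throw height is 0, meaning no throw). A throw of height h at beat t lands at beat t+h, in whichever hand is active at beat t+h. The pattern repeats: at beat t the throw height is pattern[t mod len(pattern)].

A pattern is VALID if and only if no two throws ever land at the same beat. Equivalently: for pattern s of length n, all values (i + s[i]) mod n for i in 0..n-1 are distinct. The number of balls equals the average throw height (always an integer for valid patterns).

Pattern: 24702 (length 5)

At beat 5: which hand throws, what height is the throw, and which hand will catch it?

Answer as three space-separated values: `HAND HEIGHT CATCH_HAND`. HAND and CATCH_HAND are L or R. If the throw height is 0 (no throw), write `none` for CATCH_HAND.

Answer: R 2 R

Derivation:
Beat 5: 5 mod 2 = 1, so hand = R
Throw height = pattern[5 mod 5] = pattern[0] = 2
Lands at beat 5+2=7, 7 mod 2 = 1, so catch hand = R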